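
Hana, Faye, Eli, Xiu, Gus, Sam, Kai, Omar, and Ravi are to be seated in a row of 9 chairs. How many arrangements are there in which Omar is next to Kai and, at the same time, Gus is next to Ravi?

20160

Treat {Omar,Kai} as one block (2 orders) and {Gus,Ravi} as another (2 orders).
That leaves 7 units to arrange: 2 × 2 × 7! = 4 × 5040 = 20160.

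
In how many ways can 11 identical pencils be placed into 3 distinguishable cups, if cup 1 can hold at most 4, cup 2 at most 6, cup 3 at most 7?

By stars and bars, unrestricted non-negative solutions to x_1+…+x_3 = 11 number C(11+2,2) = 78.
Subtract solutions that violate a single cap (substitute x_i' = x_i − (cap_i+1)): x_1 ≥ 5 gives C(8,2) = 28; x_2 ≥ 7 gives C(6,2) = 15; x_3 ≥ 8 gives C(5,2) = 10. Together 53.
No two caps can be exceeded simultaneously, so the pair terms are all 0.
By inclusion–exclusion the count is 78 − 53 + 0 = 25.

25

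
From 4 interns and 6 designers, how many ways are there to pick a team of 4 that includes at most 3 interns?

Split by how many interns are chosen (0 through 3).
Sum: C(4,0)·C(6,4) + C(4,1)·C(6,3) + C(4,2)·C(6,2) + C(4,3)·C(6,1) = 15 + 80 + 90 + 24 = 209.

209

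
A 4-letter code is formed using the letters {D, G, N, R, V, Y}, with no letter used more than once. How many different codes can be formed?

Choose and order 4 of the 6 symbols: the first letter has 6 options, the next 5, then 4, 3.
6 × 5 × 4 × 3 = 360.

360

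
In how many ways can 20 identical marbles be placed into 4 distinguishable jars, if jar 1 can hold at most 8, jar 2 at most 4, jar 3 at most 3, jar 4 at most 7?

10

By stars and bars, unrestricted non-negative solutions to x_1+…+x_4 = 20 number C(20+3,3) = 1771.
Subtract solutions that violate a single cap (substitute x_i' = x_i − (cap_i+1)): x_1 ≥ 9 gives C(14,3) = 364; x_2 ≥ 5 gives C(18,3) = 816; x_3 ≥ 4 gives C(19,3) = 969; x_4 ≥ 8 gives C(15,3) = 455. Together 2604.
Add back pairs where two caps are both exceeded: 84 + 120 + 20 + 364 + 120 + 165 = 873.
Subtract triples: 10 + 0 + 0 + 20 = 30.
By inclusion–exclusion the count is 1771 − 2604 + 873 − 30 = 10.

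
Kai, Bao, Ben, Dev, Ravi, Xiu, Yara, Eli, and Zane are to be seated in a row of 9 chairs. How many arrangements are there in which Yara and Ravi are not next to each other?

Of the 9! = 362880 arrangements, those with Yara and Ravi adjacent number 2 × 8! = 80640 (treat the pair as a block with 2 internal orders).
Complementary counting: 362880 − 80640 = 282240.

282240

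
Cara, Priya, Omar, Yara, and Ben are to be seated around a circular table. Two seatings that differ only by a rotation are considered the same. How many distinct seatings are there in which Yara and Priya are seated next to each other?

12

Glue Yara and Priya into a block (2 internal orders). Seating 4 units around a circle gives (3)! arrangements.
So 2 × (3)! = 2 × 6 = 12.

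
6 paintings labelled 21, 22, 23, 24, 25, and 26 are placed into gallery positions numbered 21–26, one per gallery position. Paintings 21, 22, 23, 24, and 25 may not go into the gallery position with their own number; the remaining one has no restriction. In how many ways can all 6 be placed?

Let Aᵢ (for 21 ≤ i ≤ 25) be the placements that put painting i in its forbidden gallery position. Any j of these fix j positions, leaving (6−j)! ways to fill the rest, and there are C(5,j) ways to pick which j.
By inclusion–exclusion, the number of valid placements is Σ_{j=0}^{5} (−1)^j C(5,j)·(6−j)!.
Computing: 720 − 600 + 240 − 60 + 10 − 1 = 309.

309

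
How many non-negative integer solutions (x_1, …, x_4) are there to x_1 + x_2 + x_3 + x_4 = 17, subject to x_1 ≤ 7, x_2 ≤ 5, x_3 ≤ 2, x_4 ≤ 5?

By stars and bars, unrestricted non-negative solutions to x_1+…+x_4 = 17 number C(17+3,3) = 1140.
Subtract solutions that violate a single cap (substitute x_i' = x_i − (cap_i+1)): x_1 ≥ 8 gives C(12,3) = 220; x_2 ≥ 6 gives C(14,3) = 364; x_3 ≥ 3 gives C(17,3) = 680; x_4 ≥ 6 gives C(14,3) = 364. Together 1628.
Add back pairs where two caps are both exceeded: 20 + 84 + 20 + 165 + 56 + 165 = 510.
Subtract triples: 1 + 0 + 1 + 10 = 12.
By inclusion–exclusion the count is 1140 − 1628 + 510 − 12 = 10.

10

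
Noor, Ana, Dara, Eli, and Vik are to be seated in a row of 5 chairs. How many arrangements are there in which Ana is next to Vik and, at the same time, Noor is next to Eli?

24

Treat {Ana,Vik} as one block (2 orders) and {Noor,Eli} as another (2 orders).
That leaves 3 units to arrange: 2 × 2 × 3! = 4 × 6 = 24.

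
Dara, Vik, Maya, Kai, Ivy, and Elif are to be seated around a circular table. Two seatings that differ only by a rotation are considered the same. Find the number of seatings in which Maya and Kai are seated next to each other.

Glue Maya and Kai into a block (2 internal orders). Seating 5 units around a circle gives (4)! arrangements.
So 2 × (4)! = 2 × 24 = 48.

48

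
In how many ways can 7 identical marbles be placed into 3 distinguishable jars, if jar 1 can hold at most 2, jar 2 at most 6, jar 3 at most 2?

Ignoring the caps, the number of non-negative solutions to x_1+…+x_3 = 7 is C(9,2) = 36.
Subtract solutions that violate a single cap (substitute x_i' = x_i − (cap_i+1)): x_1 ≥ 3 gives C(6,2) = 15; x_2 ≥ 7 gives C(2,2) = 1; x_3 ≥ 3 gives C(6,2) = 15. Together 31.
Add back pairs where two caps are both exceeded: 0 + 3 + 0 = 3.
By inclusion–exclusion the count is 36 − 31 + 3 = 8.

8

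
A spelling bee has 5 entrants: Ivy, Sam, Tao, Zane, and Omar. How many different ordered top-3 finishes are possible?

60

There are 5 choices for 1st place, 4 for 2nd, and 3 for 3rd.
That gives 5 × 4 × 3 = 60.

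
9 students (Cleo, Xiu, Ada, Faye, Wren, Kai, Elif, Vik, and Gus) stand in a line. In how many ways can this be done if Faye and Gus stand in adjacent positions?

80640

Place the 7 others and the Faye-Gus pair as 8 objects in a line; the pair has 2 internal arrangements.
So the count is 2·(8)! = 80640.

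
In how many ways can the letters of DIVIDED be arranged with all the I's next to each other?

120

Treat the 2 copies of I as a single block. The multiset to arrange is then {II, D, D, D, E, V}, 6 items in all.
That gives (6)!/(3!) = 120 arrangements.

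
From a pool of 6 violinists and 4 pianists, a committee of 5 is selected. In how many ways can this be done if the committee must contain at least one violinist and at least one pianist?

Total 5-person selections from all 10: C(10,5) = 252.
Selections missing a whole group: no violinists → C(4,5) = 0; no pianists → C(6,5) = 6.
Both groups omitted at once is impossible, so 252 − 6 = 246.

246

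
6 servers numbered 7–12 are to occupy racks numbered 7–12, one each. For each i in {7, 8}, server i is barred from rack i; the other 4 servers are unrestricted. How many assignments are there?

504

Let Aᵢ (for i ∈ {7, 8}) be the placements that put server i in its forbidden rack. Any j of these fix j positions, leaving (6−j)! ways to fill the rest, and there are C(2,j) ways to pick which j.
By inclusion–exclusion, the number of valid placements is Σ_{j=0}^{2} (−1)^j C(2,j)·(6−j)!.
Computing: 720 − 240 + 24 = 504.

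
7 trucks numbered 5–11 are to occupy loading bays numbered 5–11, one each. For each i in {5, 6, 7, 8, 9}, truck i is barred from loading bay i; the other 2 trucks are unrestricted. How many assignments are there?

Let Aᵢ (for 5 ≤ i ≤ 9) be the placements that put truck i in its forbidden loading bay. Any j of these fix j positions, leaving (7−j)! ways to fill the rest, and there are C(5,j) ways to pick which j.
By inclusion–exclusion, the number of valid placements is Σ_{j=0}^{5} (−1)^j C(5,j)·(7−j)!.
Computing: 5040 − 3600 + 1200 − 240 + 30 − 2 = 2428.

2428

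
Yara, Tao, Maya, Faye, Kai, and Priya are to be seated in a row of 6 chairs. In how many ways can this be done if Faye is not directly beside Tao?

There are 6! = 720 arrangements in all. If Faye and Tao are adjacent, merging them into one block gives 2·(5)! = 240 arrangements.
So 720 − 240 = 480 arrangements keep them apart.

480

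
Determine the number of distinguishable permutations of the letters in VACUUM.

360

Letter multiplicities in VACUUM: A×1, C×1, M×1, U×2, V×1.
The number of distinct arrangements is 6!/(2!) = 720/2 = 360.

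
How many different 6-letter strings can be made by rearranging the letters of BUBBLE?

120

BUBBLE has 6 letters with B appearing 3 times.
So there are 6! / (3!) = 120 distinguishable arrangements.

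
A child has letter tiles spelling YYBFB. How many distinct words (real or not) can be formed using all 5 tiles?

30

Letter multiplicities in YYBFB: B×2, F×1, Y×2.
So there are 5! / (2!·2!) = 30 distinguishable arrangements.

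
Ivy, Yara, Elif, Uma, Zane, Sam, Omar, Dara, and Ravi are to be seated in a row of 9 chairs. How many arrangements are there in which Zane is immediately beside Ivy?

80640

Treat {Zane, Ivy} as a single unit. There are 8 units to order, and the pair itself can be ordered 2 ways.
That gives 2 × 8! = 2 × 40320 = 80640.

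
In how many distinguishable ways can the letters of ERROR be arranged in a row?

20

ERROR has 5 letters with R appearing 3 times.
So there are 5! / (3!) = 20 distinguishable arrangements.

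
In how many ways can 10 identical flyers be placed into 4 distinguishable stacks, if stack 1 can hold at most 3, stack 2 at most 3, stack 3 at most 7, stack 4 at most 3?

Ignoring the caps, the number of non-negative solutions to x_1+…+x_4 = 10 is C(13,3) = 286.
Subtract solutions that violate a single cap (substitute x_i' = x_i − (cap_i+1)): x_1 ≥ 4 gives C(9,3) = 84; x_2 ≥ 4 gives C(9,3) = 84; x_3 ≥ 8 gives C(5,3) = 10; x_4 ≥ 4 gives C(9,3) = 84. Together 262.
Add back pairs where two caps are both exceeded: 10 + 0 + 10 + 0 + 10 + 0 = 30.
By inclusion–exclusion the count is 286 − 262 + 30 = 54.

54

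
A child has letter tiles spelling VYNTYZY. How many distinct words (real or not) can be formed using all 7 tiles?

840

Letter multiplicities in VYNTYZY: N×1, T×1, V×1, Y×3, Z×1.
The number of distinct arrangements is 7!/(3!) = 5040/6 = 840.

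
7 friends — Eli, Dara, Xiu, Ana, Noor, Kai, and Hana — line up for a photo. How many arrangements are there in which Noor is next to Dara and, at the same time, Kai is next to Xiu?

Treat {Noor,Dara} as one block (2 orders) and {Kai,Xiu} as another (2 orders).
That leaves 5 units to arrange: 2 × 2 × 5! = 4 × 120 = 480.

480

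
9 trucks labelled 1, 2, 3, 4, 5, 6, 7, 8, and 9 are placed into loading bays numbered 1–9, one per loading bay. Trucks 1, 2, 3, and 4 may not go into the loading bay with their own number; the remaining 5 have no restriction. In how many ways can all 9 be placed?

229080

Let Aᵢ (for 1 ≤ i ≤ 4) be the placements that put truck i in its forbidden loading bay. Any j of these fix j positions, leaving (9−j)! ways to fill the rest, and there are C(4,j) ways to pick which j.
By inclusion–exclusion, the number of valid placements is Σ_{j=0}^{4} (−1)^j C(4,j)·(9−j)!.
Computing: 362880 − 161280 + 30240 − 2880 + 120 = 229080.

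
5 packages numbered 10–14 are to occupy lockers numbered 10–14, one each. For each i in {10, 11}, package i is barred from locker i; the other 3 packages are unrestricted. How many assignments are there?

78

Let Aᵢ (for i ∈ {10, 11}) be the placements that put package i in its forbidden locker. Any j of these fix j positions, leaving (5−j)! ways to fill the rest, and there are C(2,j) ways to pick which j.
By inclusion–exclusion, the number of valid placements is Σ_{j=0}^{2} (−1)^j C(2,j)·(5−j)!.
Computing: 120 − 48 + 6 = 78.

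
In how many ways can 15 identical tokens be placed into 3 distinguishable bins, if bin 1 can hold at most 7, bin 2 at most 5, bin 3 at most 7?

15

Without the upper bounds there are C(17,2) = 136 ways to split 15 among 3 bins.
Subtract solutions that violate a single cap (substitute x_i' = x_i − (cap_i+1)): x_1 ≥ 8 gives C(9,2) = 36; x_2 ≥ 6 gives C(11,2) = 55; x_3 ≥ 8 gives C(9,2) = 36. Together 127.
Add back pairs where two caps are both exceeded: 3 + 0 + 3 = 6.
By inclusion–exclusion the count is 136 − 127 + 6 = 15.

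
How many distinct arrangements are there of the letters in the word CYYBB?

30

CYYBB has 5 letters with B appearing twice and Y appearing twice.
Dividing 5! = 120 by 2!·2! = 4 for the repeated letters gives 30.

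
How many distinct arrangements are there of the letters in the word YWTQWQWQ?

Letter multiplicities in YWTQWQWQ: Q×3, T×1, W×3, Y×1.
The number of distinct arrangements is 8!/(3!·3!) = 40320/36 = 1120.

1120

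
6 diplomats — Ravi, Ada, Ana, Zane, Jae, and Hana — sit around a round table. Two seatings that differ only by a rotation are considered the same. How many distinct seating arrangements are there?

Fix one person's seat to break rotational symmetry; the remaining 5 people can be arranged in (5)! = 120 ways.

120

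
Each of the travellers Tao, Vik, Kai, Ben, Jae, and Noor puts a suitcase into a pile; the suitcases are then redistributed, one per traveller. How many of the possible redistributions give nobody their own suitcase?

Let Aᵢ be the assignments in which traveller i gets their own suitcase. We want the size of the complement of A₁∪…∪A_6.
By inclusion–exclusion this is Σ_{j=0}^{6} (−1)^j C(6,j)·(6−j)!.
Computing: 720 − 720 + 360 − 120 + 30 − 6 + 1 = 265.

265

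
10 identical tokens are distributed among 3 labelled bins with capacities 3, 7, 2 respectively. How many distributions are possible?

By stars and bars, unrestricted non-negative solutions to x_1+…+x_3 = 10 number C(10+2,2) = 66.
Subtract solutions that violate a single cap (substitute x_i' = x_i − (cap_i+1)): x_1 ≥ 4 gives C(8,2) = 28; x_2 ≥ 8 gives C(4,2) = 6; x_3 ≥ 3 gives C(9,2) = 36. Together 70.
Add back pairs where two caps are both exceeded: 0 + 10 + 0 = 10.
By inclusion–exclusion the count is 66 − 70 + 10 = 6.

6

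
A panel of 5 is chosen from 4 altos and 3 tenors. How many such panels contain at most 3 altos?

Split by how many altos are chosen (0 through 3).
Sum: C(4,0)·C(3,5) + C(4,1)·C(3,4) + C(4,2)·C(3,3) + C(4,3)·C(3,2) = 0 + 0 + 6 + 12 = 18.

18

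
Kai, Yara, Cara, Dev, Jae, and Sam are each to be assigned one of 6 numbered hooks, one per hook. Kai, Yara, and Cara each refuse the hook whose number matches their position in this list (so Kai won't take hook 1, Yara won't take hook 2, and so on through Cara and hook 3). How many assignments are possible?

426

Let Aᵢ (for i ∈ {1, 2, 3}) be the placements that put person i in their forbidden hook. Any j of these fix j positions, leaving (6−j)! ways to fill the rest, and there are C(3,j) ways to pick which j.
By inclusion–exclusion, the number of valid placements is Σ_{j=0}^{3} (−1)^j C(3,j)·(6−j)!.
Computing: 720 − 360 + 72 − 6 = 426.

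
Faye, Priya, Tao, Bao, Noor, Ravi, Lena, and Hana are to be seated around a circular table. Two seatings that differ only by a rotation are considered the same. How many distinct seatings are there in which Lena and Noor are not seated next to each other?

Without the restriction there are (7)! = 5040 seatings.
Seatings with Lena beside Noor: treat them as a block with 2 internal orders, giving 2 × (6)! = 1440.
Subtracting, 5040 − 1440 = 3600.

3600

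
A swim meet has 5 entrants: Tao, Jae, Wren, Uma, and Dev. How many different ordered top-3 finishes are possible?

60

This is an ordered selection of 3 from 5: P(5,3).
That gives 5 × 4 × 3 = 60.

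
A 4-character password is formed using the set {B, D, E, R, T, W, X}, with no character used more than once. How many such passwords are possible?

Choose and order 4 of the 7 symbols: the first character has 7 options, the next 6, then 5, 4.
7 × 6 × 5 × 4 = 840.

840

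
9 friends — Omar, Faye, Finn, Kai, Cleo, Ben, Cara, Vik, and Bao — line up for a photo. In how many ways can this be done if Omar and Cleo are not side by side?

There are 9! = 362880 arrangements in all. If Omar and Cleo are adjacent, merging them into one block gives 2·(8)! = 80640 arrangements.
Complementary counting: 362880 − 80640 = 282240.

282240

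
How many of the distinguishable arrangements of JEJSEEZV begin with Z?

Fix Z in the first position and arrange the remaining 7 letters.
Those 7 letters have E appearing 3 times and J appearing twice, giving (7)!/(3!·2!) = 420.

420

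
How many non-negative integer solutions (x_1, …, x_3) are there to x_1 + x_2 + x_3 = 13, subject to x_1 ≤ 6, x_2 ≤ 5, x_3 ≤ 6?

By stars and bars, unrestricted non-negative solutions to x_1+…+x_3 = 13 number C(13+2,2) = 105.
Subtract solutions that violate a single cap (substitute x_i' = x_i − (cap_i+1)): x_1 ≥ 7 gives C(8,2) = 28; x_2 ≥ 6 gives C(9,2) = 36; x_3 ≥ 7 gives C(8,2) = 28. Together 92.
Add back pairs where two caps are both exceeded: 1 + 0 + 1 = 2.
By inclusion–exclusion the count is 105 − 92 + 2 = 15.

15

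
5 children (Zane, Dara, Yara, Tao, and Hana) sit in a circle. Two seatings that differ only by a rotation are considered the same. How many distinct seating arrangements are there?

Seat Zane anywhere (absorbing the rotational symmetry), then permute the other 4: (4)! = 24.

24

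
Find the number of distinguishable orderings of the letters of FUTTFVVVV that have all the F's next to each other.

840

Treat the 2 copies of F as a single block. The multiset to arrange is then {FF, T, T, U, V, V, V, V}, 8 items in all.
That gives (8)!/(4!·2!) = 840 arrangements.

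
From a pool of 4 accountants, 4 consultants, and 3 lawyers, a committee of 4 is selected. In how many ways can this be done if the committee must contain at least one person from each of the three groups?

192

Total 4-person selections from all 11: C(11,4) = 330.
Subtract selections that omit an entire group: no accountants → C(7,4) = 35; no consultants → C(7,4) = 35; no lawyers → C(8,4) = 70.
Add back selections omitting two groups (i.e. drawn from a single group): C(4,4) + C(4,4) + C(3,4) = 2.
By inclusion–exclusion: 330 − 140 + 2 = 192.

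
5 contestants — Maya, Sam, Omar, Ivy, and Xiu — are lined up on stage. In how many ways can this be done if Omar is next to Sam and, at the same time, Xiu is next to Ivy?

24

Treat {Omar,Sam} as one block (2 orders) and {Xiu,Ivy} as another (2 orders).
That leaves 3 units to arrange: 2 × 2 × 3! = 4 × 6 = 24.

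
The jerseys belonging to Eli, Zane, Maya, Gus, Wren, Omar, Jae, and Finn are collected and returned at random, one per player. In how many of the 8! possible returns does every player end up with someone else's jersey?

14833

This is the derangement count D_8: permutations of 8 items with no fixed point.
By inclusion–exclusion this is Σ_{j=0}^{8} (−1)^j C(8,j)·(8−j)!.
Computing: 40320 − 40320 + 20160 − 6720 + 1680 − 336 + 56 − 8 + 1 = 14833.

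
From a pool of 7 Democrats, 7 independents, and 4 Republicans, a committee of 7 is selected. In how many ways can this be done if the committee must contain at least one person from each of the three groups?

Total 7-person selections from all 18: C(18,7) = 31824.
Selections missing a whole group: no Democrats → C(11,7) = 330; no independents → C(11,7) = 330; no Republicans → C(14,7) = 3432.
Add back selections omitting two groups (i.e. drawn from a single group): C(7,7) + C(7,7) + C(4,7) = 2.
By inclusion–exclusion: 31824 − 4092 + 2 = 27734.

27734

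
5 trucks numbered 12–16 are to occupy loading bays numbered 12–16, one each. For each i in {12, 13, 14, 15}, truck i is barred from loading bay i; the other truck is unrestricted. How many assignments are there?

Let Aᵢ (for 12 ≤ i ≤ 15) be the placements that put truck i in its forbidden loading bay. Any j of these fix j positions, leaving (5−j)! ways to fill the rest, and there are C(4,j) ways to pick which j.
By inclusion–exclusion, the number of valid placements is Σ_{j=0}^{4} (−1)^j C(4,j)·(5−j)!.
Computing: 120 − 96 + 36 − 8 + 1 = 53.

53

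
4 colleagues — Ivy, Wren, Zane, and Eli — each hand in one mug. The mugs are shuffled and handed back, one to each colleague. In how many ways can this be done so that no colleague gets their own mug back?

9

Count assignments avoiding every fixed point. For any j of the 4 colleagues fixed to their own mug, the other 4−j can be arranged in (4−j)! ways.
By inclusion–exclusion this is Σ_{j=0}^{4} (−1)^j C(4,j)·(4−j)!.
Computing: 24 − 24 + 12 − 4 + 1 = 9.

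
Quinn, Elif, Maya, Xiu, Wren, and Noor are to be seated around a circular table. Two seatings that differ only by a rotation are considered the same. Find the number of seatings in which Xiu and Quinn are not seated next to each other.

Without the restriction there are (5)! = 120 seatings.
Those with Xiu next to Quinn: fuse the pair into one unit and seat 5 units around a circle — 2·(4)! = 48.
Subtracting, 120 − 48 = 72.

72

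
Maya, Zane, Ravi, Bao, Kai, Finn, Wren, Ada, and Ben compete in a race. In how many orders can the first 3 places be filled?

This is an ordered selection of 3 from 9: P(9,3).
That gives 9 × 8 × 7 = 504.

504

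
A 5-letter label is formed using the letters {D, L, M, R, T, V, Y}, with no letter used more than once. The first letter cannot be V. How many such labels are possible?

2160

The first letter has 7−1 = 6 choices (anything except V).
The remaining 4 letters are filled from the other 6 symbols without repetition: 6 × 5 × 4 × 3 = 360.
Total: 6 × 360 = 2160.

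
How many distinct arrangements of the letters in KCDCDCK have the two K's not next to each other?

150

Total arrangements of KCDCDCK: 7!/(3!·2!·2!) = 210.
If the two K's are adjacent, glue them into one block, leaving 6 items to arrange: (6)!/(3!·2!) = 60 ways.
Subtracting, 210 − 60 = 150 arrangements keep the K's apart.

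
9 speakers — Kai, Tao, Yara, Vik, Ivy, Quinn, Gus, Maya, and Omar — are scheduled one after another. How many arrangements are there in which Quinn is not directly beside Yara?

Of the 9! = 362880 arrangements, those with Quinn and Yara adjacent number 2 × 8! = 80640 (treat the pair as a block with 2 internal orders).
Complementary counting: 362880 − 80640 = 282240.

282240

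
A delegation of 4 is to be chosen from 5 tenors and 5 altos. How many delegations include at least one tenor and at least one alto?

With no constraint there are C(10,4) = 210 possible selections.
Subtract selections that omit an entire group: no tenors → C(5,4) = 5; no altos → C(5,4) = 5.
Both groups omitted at once is impossible, so 210 − 10 = 200.

200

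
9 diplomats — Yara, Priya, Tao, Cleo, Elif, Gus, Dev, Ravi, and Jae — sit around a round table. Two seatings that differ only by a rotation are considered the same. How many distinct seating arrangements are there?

Around a circle, 9 distinct people have 9!/9 = (8)! = 40320 rotationally distinct seatings.

40320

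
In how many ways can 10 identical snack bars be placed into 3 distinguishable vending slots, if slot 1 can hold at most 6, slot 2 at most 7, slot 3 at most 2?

Ignoring the caps, the number of non-negative solutions to x_1+…+x_3 = 10 is C(12,2) = 66.
Subtract solutions that violate a single cap (substitute x_i' = x_i − (cap_i+1)): x_1 ≥ 7 gives C(5,2) = 10; x_2 ≥ 8 gives C(4,2) = 6; x_3 ≥ 3 gives C(9,2) = 36. Together 52.
Add back pairs where two caps are both exceeded: 0 + 1 + 0 = 1.
By inclusion–exclusion the count is 66 − 52 + 1 = 15.

15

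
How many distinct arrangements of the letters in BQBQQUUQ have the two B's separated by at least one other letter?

315

Total arrangements of BQBQQUUQ: 8!/(4!·2!·2!) = 420.
Arrangements with the B's together: treat BB as one letter, giving (7)!/(4!·2!) = 105.
Hence 420 − 105 = 315.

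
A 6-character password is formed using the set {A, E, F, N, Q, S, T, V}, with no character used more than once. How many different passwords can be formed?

This is a permutation of 6 out of 8: P(8,6) = 8!/2!.
8 × 7 × 6 × 5 × 4 × 3 = 20160.

20160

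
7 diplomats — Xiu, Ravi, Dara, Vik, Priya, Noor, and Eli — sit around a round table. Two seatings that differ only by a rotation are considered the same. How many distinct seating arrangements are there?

Seat Xiu anywhere (absorbing the rotational symmetry), then permute the other 6: (6)! = 720.

720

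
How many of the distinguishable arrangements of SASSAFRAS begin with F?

Fix F in the first position and arrange the remaining 8 letters.
Those 8 letters have A appearing 3 times and S appearing 4 times, giving (8)!/(4!·3!) = 280.

280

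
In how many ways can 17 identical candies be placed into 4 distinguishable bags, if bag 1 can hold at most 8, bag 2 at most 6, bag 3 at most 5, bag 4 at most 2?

31

By stars and bars, unrestricted non-negative solutions to x_1+…+x_4 = 17 number C(17+3,3) = 1140.
Subtract solutions that violate a single cap (substitute x_i' = x_i − (cap_i+1)): x_1 ≥ 9 gives C(11,3) = 165; x_2 ≥ 7 gives C(13,3) = 286; x_3 ≥ 6 gives C(14,3) = 364; x_4 ≥ 3 gives C(17,3) = 680. Together 1495.
Add back pairs where two caps are both exceeded: 4 + 10 + 56 + 35 + 120 + 165 = 390.
Subtract triples: 0 + 0 + 0 + 4 = 4.
By inclusion–exclusion the count is 1140 − 1495 + 390 − 4 = 31.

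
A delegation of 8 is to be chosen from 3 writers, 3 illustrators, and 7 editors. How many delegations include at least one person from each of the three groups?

With no constraint there are C(13,8) = 1287 possible selections.
Subtract selections that omit an entire group: no writers → C(10,8) = 45; no illustrators → C(10,8) = 45; no editors → C(6,8) = 0.
Add back selections omitting two groups (i.e. drawn from a single group): C(3,8) + C(3,8) + C(7,8) = 0.
By inclusion–exclusion: 1287 − 90 + 0 = 1197.

1197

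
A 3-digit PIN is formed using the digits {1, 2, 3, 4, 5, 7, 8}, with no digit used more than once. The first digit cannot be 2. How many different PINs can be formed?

The first digit has 7−1 = 6 choices (anything except 2).
The remaining 2 digits are filled from the other 6 symbols without repetition: 6 × 5 = 30.
Total: 6 × 30 = 180.

180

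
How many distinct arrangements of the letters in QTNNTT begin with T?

30

With the first slot taken by T, it remains to arrange the other 5 letters (QNNTT).
Those 5 letters have N appearing twice and T appearing twice, giving (5)!/(2!·2!) = 30.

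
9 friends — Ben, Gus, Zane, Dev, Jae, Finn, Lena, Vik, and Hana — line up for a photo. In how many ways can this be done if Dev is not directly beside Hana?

Of the 9! = 362880 arrangements, those with Dev and Hana adjacent number 2 × 8! = 80640 (treat the pair as a block with 2 internal orders).
So 362880 − 80640 = 282240 arrangements keep them apart.

282240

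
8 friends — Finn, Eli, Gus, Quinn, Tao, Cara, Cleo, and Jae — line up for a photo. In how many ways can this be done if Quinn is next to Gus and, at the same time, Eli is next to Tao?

Treat {Quinn,Gus} as one block (2 orders) and {Eli,Tao} as another (2 orders).
That leaves 6 units to arrange: 2 × 2 × 6! = 4 × 720 = 2880.

2880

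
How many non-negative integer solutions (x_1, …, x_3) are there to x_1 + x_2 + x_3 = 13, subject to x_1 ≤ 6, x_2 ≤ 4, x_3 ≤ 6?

Without the upper bounds there are C(15,2) = 105 ways to split 13 among 3 variables.
Subtract solutions that violate a single cap (substitute x_i' = x_i − (cap_i+1)): x_1 ≥ 7 gives C(8,2) = 28; x_2 ≥ 5 gives C(10,2) = 45; x_3 ≥ 7 gives C(8,2) = 28. Together 101.
Add back pairs where two caps are both exceeded: 3 + 0 + 3 = 6.
By inclusion–exclusion the count is 105 − 101 + 6 = 10.

10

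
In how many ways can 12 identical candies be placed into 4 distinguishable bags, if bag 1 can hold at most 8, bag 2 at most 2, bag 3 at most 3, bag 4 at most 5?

53

By stars and bars, unrestricted non-negative solutions to x_1+…+x_4 = 12 number C(12+3,3) = 455.
Subtract solutions that violate a single cap (substitute x_i' = x_i − (cap_i+1)): x_1 ≥ 9 gives C(6,3) = 20; x_2 ≥ 3 gives C(12,3) = 220; x_3 ≥ 4 gives C(11,3) = 165; x_4 ≥ 6 gives C(9,3) = 84. Together 489.
Add back pairs where two caps are both exceeded: 1 + 0 + 0 + 56 + 20 + 10 = 87.
By inclusion–exclusion the count is 455 − 489 + 87 = 53.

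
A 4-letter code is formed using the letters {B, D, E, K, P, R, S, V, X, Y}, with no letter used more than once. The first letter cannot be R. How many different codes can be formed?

The first letter has 10−1 = 9 choices (anything except R).
The remaining 3 letters are filled from the other 9 symbols without repetition: 9 × 8 × 7 = 504.
Total: 9 × 504 = 4536.

4536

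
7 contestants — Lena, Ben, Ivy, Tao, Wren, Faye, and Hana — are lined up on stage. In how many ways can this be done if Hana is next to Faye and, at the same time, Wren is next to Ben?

480

Treat {Hana,Faye} as one block (2 orders) and {Wren,Ben} as another (2 orders).
That leaves 5 units to arrange: 2 × 2 × 5! = 4 × 120 = 480.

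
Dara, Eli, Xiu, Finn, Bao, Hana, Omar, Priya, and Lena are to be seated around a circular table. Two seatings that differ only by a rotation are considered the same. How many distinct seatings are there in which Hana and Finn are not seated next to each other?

Without the restriction there are (8)! = 40320 seatings.
Those with Hana next to Finn: fuse the pair into one unit and seat 8 units around a circle — 2·(7)! = 10080.
Subtracting, 40320 − 10080 = 30240.

30240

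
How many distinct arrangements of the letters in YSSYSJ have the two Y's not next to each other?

40

There are 6!/(3!·2!) = 60 arrangements of YSSYSJ in total.
Arrangements with the Y's together: treat YY as one letter, giving (5)!/(3!) = 20.
Subtracting, 60 − 20 = 40 arrangements keep the Y's apart.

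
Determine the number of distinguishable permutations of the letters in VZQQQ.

20

VZQQQ has 5 letters with Q appearing 3 times.
The number of distinct arrangements is 5!/(3!) = 120/6 = 20.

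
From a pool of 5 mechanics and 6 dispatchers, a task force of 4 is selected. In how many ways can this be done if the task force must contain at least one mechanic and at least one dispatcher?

310

Total 4-person selections from all 11: C(11,4) = 330.
Selections missing a whole group: no mechanics → C(6,4) = 15; no dispatchers → C(5,4) = 5.
Both groups omitted at once is impossible, so 330 − 20 = 310.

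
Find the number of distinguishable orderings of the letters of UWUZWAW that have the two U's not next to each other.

300

There are 7!/(3!·2!) = 420 arrangements of UWUZWAW in total.
If the two U's are adjacent, glue them into one block, leaving 6 items to arrange: (6)!/(3!) = 120 ways.
Hence 420 − 120 = 300.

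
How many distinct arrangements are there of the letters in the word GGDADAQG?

Letter multiplicities in GGDADAQG: A×2, D×2, G×3, Q×1.
Dividing 8! = 40320 by 3!·2!·2! = 24 for the repeated letters gives 1680.

1680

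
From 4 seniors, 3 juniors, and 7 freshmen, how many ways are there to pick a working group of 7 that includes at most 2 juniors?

Split by how many juniors are chosen (0 through 2).
Sum: C(3,0)·C(11,7) + C(3,1)·C(11,6) + C(3,2)·C(11,5) = 330 + 1386 + 1386 = 3102.

3102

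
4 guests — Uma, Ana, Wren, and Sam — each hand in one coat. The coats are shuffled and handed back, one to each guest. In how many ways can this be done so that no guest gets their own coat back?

9

This is the derangement count D_4: permutations of 4 items with no fixed point.
By inclusion–exclusion this is Σ_{j=0}^{4} (−1)^j C(4,j)·(4−j)!.
Computing: 24 − 24 + 12 − 4 + 1 = 9.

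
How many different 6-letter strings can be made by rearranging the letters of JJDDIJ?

Letter multiplicities in JJDDIJ: D×2, I×1, J×3.
Dividing 6! = 720 by 3!·2! = 12 for the repeated letters gives 60.

60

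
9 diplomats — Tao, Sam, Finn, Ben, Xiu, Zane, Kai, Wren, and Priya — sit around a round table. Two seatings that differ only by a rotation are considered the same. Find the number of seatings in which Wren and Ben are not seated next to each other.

Without the restriction there are (8)! = 40320 seatings.
Seatings with Wren beside Ben: treat them as a block with 2 internal orders, giving 2 × (7)! = 10080.
Subtracting, 40320 − 10080 = 30240.

30240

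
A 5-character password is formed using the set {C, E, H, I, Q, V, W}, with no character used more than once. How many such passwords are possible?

Choose and order 5 of the 7 symbols: the first character has 7 options, the next 6, and so on down to 3.
7 × 6 × 5 × 4 × 3 = 2520.

2520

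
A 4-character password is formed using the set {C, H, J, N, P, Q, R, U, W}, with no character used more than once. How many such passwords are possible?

3024

Choose and order 4 of the 9 symbols: the first character has 9 options, the next 8, then 7, 6.
That product is 9 × 8 × 7 × 6 = 3024.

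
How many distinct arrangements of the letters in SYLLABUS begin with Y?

With the first slot taken by Y, it remains to arrange the other 7 letters (SLLABUS).
Those 7 letters have L appearing twice and S appearing twice, giving (7)!/(2!·2!) = 1260.

1260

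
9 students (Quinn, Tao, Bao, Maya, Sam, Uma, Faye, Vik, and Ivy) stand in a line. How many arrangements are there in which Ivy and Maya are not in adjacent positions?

There are 9! = 362880 arrangements in all. If Ivy and Maya are adjacent, merging them into one block gives 2·(8)! = 80640 arrangements.
So 362880 − 80640 = 282240 arrangements keep them apart.

282240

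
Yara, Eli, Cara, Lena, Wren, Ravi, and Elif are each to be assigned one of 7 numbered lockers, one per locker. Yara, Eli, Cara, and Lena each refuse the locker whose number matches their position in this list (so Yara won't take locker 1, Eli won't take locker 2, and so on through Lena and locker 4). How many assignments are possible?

Let Aᵢ (for 1 ≤ i ≤ 4) be the placements that put person i in their forbidden locker. Any j of these fix j positions, leaving (7−j)! ways to fill the rest, and there are C(4,j) ways to pick which j.
By inclusion–exclusion, the number of valid placements is Σ_{j=0}^{4} (−1)^j C(4,j)·(7−j)!.
Computing: 5040 − 2880 + 720 − 96 + 6 = 2790.

2790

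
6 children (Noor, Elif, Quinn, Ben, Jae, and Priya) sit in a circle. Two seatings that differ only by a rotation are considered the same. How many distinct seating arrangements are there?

Seat Noor anywhere (absorbing the rotational symmetry), then permute the other 5: (5)! = 120.

120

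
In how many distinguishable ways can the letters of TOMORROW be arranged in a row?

TOMORROW has 8 letters with O appearing 3 times and R appearing twice.
The number of distinct arrangements is 8!/(3!·2!) = 40320/12 = 3360.

3360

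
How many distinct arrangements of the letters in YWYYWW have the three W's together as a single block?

4

Treat the 3 copies of W as a single block. The multiset to arrange is then {WWW, Y, Y, Y}, 4 items in all.
That gives (4)!/(3!) = 4 arrangements.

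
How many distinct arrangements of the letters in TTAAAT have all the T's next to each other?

4

Treat the 3 copies of T as a single block. The multiset to arrange is then {TTT, A, A, A}, 4 items in all.
That gives (4)!/(3!) = 4 arrangements.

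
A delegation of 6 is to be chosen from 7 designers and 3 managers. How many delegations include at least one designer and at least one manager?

203

With no constraint there are C(10,6) = 210 possible selections.
Selections missing a whole group: no designers → C(3,6) = 0; no managers → C(7,6) = 7.
Both groups omitted at once is impossible, so 210 − 7 = 203.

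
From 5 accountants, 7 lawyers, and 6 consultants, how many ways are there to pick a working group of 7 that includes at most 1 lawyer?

3564

Split by how many lawyers are chosen (0 through 1).
Sum: C(7,0)·C(11,7) + C(7,1)·C(11,6) = 330 + 3234 = 3564.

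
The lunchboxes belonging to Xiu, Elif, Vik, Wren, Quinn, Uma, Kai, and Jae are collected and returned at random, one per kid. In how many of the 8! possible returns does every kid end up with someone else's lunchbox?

14833

Count assignments avoiding every fixed point. For any j of the 8 kids fixed to their own lunchbox, the other 8−j can be arranged in (8−j)! ways.
By inclusion–exclusion this is Σ_{j=0}^{8} (−1)^j C(8,j)·(8−j)!.
Computing: 40320 − 40320 + 20160 − 6720 + 1680 − 336 + 56 − 8 + 1 = 14833.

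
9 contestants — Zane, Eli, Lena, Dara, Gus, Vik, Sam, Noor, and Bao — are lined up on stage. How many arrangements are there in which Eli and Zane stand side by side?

Place the 7 others and the Eli-Zane pair as 8 objects in a line; the pair has 2 internal arrangements.
That gives 2 × 8! = 2 × 40320 = 80640.

80640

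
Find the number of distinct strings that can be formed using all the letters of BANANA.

BANANA has 6 letters with A appearing 3 times and N appearing twice.
The number of distinct arrangements is 6!/(3!·2!) = 720/12 = 60.

60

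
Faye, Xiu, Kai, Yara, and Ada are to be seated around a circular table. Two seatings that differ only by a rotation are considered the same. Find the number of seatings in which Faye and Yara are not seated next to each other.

Without the restriction there are (4)! = 24 seatings.
Those with Faye next to Yara: fuse the pair into one unit and seat 4 units around a circle — 2·(3)! = 12.
Subtracting, 24 − 12 = 12.

12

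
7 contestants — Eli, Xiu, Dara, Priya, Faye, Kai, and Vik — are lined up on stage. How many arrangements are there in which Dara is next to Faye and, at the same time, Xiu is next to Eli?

Treat {Dara,Faye} as one block (2 orders) and {Xiu,Eli} as another (2 orders).
That leaves 5 units to arrange: 2 × 2 × 5! = 4 × 120 = 480.

480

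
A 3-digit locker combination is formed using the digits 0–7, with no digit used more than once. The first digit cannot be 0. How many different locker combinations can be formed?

294

The first digit has 8−1 = 7 choices (anything except 0).
The remaining 2 digits are filled from the other 7 symbols without repetition: 7 × 6 = 42.
Total: 7 × 42 = 294.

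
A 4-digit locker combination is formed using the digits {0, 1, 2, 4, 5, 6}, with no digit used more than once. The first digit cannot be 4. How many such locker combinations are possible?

The first digit has 6−1 = 5 choices (anything except 4).
The remaining 3 digits are filled from the other 5 symbols without repetition: 5 × 4 × 3 = 60.
Total: 5 × 60 = 300.

300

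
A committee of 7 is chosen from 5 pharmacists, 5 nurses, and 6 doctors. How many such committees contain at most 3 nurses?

Split by how many nurses are chosen (0 through 3).
Sum: C(5,0)·C(11,7) + C(5,1)·C(11,6) + C(5,2)·C(11,5) + C(5,3)·C(11,4) = 330 + 2310 + 4620 + 3300 = 10560.

10560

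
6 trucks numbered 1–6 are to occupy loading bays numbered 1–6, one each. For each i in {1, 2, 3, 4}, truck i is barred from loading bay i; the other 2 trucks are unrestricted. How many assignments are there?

Let Aᵢ (for 1 ≤ i ≤ 4) be the placements that put truck i in its forbidden loading bay. Any j of these fix j positions, leaving (6−j)! ways to fill the rest, and there are C(4,j) ways to pick which j.
By inclusion–exclusion, the number of valid placements is Σ_{j=0}^{4} (−1)^j C(4,j)·(6−j)!.
Computing: 720 − 480 + 144 − 24 + 2 = 362.

362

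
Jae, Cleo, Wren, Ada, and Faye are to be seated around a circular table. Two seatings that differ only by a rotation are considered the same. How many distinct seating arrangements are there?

24

Fix one person's seat to break rotational symmetry; the remaining 4 people can be arranged in (4)! = 24 ways.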